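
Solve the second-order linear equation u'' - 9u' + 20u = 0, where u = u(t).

Characteristic equation r² - 9r + 20 = 0 factors as (r - 5)(r - 4) = 0, so r = 5, 4.
Hence u_h = C1*exp(5*t) + C2*exp(4*t).

u = C1*exp(5*t) + C2*exp(4*t)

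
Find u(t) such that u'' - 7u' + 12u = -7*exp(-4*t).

u = -exp(-4*t)/8 + C1*exp(4*t) + C2*exp(3*t)

Characteristic equation r² - 7r + 12 = 0 factors as (r - 4)(r - 3) = 0, so r = 4, 3.
Hence u_h = C1*exp(4*t) + C2*exp(3*t).
Try u_p = A*exp(-4*t). Substituting into the equation and dividing by exp(-4*t) gives A = -1/8, so u_p = -exp(-4*t)/8.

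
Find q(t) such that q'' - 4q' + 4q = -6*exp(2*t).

Characteristic equation r² - 4r + 4 = 0 has discriminant (-4)² - 4·(4) = 0, so r = 2 is a repeated root.
Hence q_h = (C1 + C2*t)*exp(2*t).
Since exp(2*t) solves the homogeneous equation (r = 2 is a root of multiplicity 2), multiply the trial by t^2. Try q_p = A*t^2*exp(2*t). Substituting into the equation and dividing by exp(2*t) gives A = -3, so q_p = -3*t^2*exp(2*t).

q = C1*exp(2*t) - 3*t**2*exp(2*t) + C2*t*exp(2*t)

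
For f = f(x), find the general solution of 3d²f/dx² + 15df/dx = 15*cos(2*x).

f = C2 - 5*cos(2*x)/29 + 25*sin(2*x)/58 + C1*exp(-5*x)

Divide through by 3: f'' + 5f' = 5*cos(2*x).
Characteristic equation r² + 5r = 0 factors as (r + 5)r = 0, so r = -5, 0.
Hence f_h = C1*exp(-5*x) + C2.
Try f_p = A*cos(2*x) + B*sin(2*x). Substituting and equating the coefficients of cos(2x) and sin(2x) gives A = -5/29, B = 25/58, so f_p = -5*cos(2*x)/29 + 25*sin(2*x)/58.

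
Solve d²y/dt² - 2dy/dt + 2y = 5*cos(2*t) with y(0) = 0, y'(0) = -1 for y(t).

y = -sin(2*t) - cos(2*t)/2 + cos(t)*exp(t)/2 + exp(t)*sin(t)/2

Characteristic equation r² - 2r + 2 = 0 has discriminant (-2)² - 4·(2) = -4 < 0, so r = 1 ± i.
Hence y_h = C1*cos(t)*exp(t) + C2*exp(t)*sin(t).
Try y_p = A*cos(2*t) + B*sin(2*t). Substituting and equating the coefficients of cos(2t) and sin(2t) gives A = -1/2, B = -1, so y_p = -sin(2*t) - cos(2*t)/2.
General solution: y = -sin(2*t) - cos(2*t)/2 + C1*cos(t)*exp(t) + C2*exp(t)*sin(t).
Apply the initial conditions: y(0) = -1/2 + C1 = 0 and y'(0) = -2 + C1 + C2 = -1. Solving gives C1 = 1/2, C2 = 1/2.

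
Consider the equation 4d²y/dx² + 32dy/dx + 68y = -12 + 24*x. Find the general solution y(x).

Divide through by 4: y'' + 8y' + 17y = -3 + 6*x.
Characteristic equation r² + 8r + 17 = 0 has discriminant (8)² - 4·(17) = -4 < 0, so r = -4 ± i.
Hence y_h = C1*cos(x)*exp(-4*x) + C2*exp(-4*x)*sin(x).
For the particular solution try y_p = A0 + A1*x. Substituting and matching coefficients of each power of x gives A0 = -99/289, A1 = 6/17, so y_p = -99/289 + 6*x/17.

y = -99/289 + 6*x/17 + C1*cos(x)*exp(-4*x) + C2*exp(-4*x)*sin(x)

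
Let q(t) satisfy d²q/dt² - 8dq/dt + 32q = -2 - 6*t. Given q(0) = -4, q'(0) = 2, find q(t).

q = -7/64 - 3*t/16 - 249*cos(4*t)*exp(4*t)/64 + 71*exp(4*t)*sin(4*t)/16

Characteristic equation r² - 8r + 32 = 0 has discriminant (-8)² - 4·(32) = -64 < 0, so r = 4 ± 4i.
Hence q_h = C1*cos(4*t)*exp(4*t) + C2*exp(4*t)*sin(4*t).
For the particular solution try q_p = A0 + A1*t. Substituting and matching coefficients of each power of t gives A0 = -7/64, A1 = -3/16, so q_p = -7/64 - 3*t/16.
General solution: q = -7/64 - 3*t/16 + C1*cos(4*t)*exp(4*t) + C2*exp(4*t)*sin(4*t).
Apply the initial conditions: q(0) = -7/64 + C1 = -4 and q'(0) = -3/16 + 4*C1 + 4*C2 = 2. Solving gives C1 = -249/64, C2 = 71/16.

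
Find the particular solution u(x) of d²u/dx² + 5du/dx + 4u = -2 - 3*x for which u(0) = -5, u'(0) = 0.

Characteristic equation r² + 5r + 4 = 0 factors as (r + 4)(r + 1) = 0, so r = -4, -1.
Hence u_h = C1*exp(-4*x) + C2*exp(-x).
For the particular solution try u_p = A0 + A1*x. Substituting and matching coefficients of each power of x gives A0 = 7/16, A1 = -3/4, so u_p = 7/16 - 3*x/4.
General solution: u = 7/16 - 3*x/4 + C1*exp(-4*x) + C2*exp(-x).
Apply the initial conditions: u(0) = 7/16 + C1 + C2 = -5 and u'(0) = -3/4 - C2 - 4*C1 = 0. Solving gives C1 = 25/16, C2 = -7.

u = 7/16 - 7*exp(-x) - 3*x/4 + 25*exp(-4*x)/16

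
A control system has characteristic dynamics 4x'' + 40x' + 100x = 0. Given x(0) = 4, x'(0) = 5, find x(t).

x = 4*exp(-5*t) + 25*t*exp(-5*t)

Divide through by 4: x'' + 10x' + 25x = 0.
Characteristic equation r² + 10r + 25 = 0 has discriminant (10)² - 4·(25) = 0, so r = -5 is a repeated root.
Hence x_h = (C1 + C2*t)*exp(-5*t).
Apply the initial conditions: x(0) = C1 = 4 and x'(0) = C2 - 5*C1 = 5. Solving gives C1 = 4, C2 = 25.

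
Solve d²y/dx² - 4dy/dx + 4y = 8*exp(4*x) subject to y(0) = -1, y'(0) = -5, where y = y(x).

y = -3*exp(2*x) + 2*exp(4*x) - 7*x*exp(2*x)

Characteristic equation r² - 4r + 4 = 0 has discriminant (-4)² - 4·(4) = 0, so r = 2 is a repeated root.
Hence y_h = (C1 + C2*x)*exp(2*x).
Try y_p = A*exp(4*x). Substituting into the equation and dividing by exp(4*x) gives A = 2, so y_p = 2*exp(4*x).
General solution: y = 2*exp(4*x) + C1*exp(2*x) + C2*x*exp(2*x).
Apply the initial conditions: y(0) = 2 + C1 = -1 and y'(0) = 8 + C2 + 2*C1 = -5. Solving gives C1 = -3, C2 = -7.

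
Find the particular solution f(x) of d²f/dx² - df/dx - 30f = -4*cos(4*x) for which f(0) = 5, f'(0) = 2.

f = 4*sin(4*x)/533 + 46*cos(4*x)/533 + 345*exp(6*x)/143 + 1128*exp(-5*x)/451

Characteristic equation r² - r - 30 = 0 factors as (r + 5)(r - 6) = 0, so r = -5, 6.
Hence f_h = C1*exp(-5*x) + C2*exp(6*x).
Try f_p = A*cos(4*x) + B*sin(4*x). Substituting and equating the coefficients of cos(4x) and sin(4x) gives A = 46/533, B = 4/533, so f_p = 4*sin(4*x)/533 + 46*cos(4*x)/533.
General solution: f = 4*sin(4*x)/533 + 46*cos(4*x)/533 + C1*exp(-5*x) + C2*exp(6*x).
Apply the initial conditions: f(0) = 46/533 + C1 + C2 = 5 and f'(0) = 16/533 - 5*C1 + 6*C2 = 2. Solving gives C1 = 1128/451, C2 = 345/143.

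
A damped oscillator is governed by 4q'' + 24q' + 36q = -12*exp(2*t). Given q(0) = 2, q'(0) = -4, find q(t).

q = -3*exp(2*t)/25 + 53*exp(-3*t)/25 + 13*t*exp(-3*t)/5

Divide through by 4: q'' + 6q' + 9q = -3*exp(2*t).
Characteristic equation r² + 6r + 9 = 0 has discriminant (6)² - 4·(9) = 0, so r = -3 is a repeated root.
Hence q_h = (C1 + C2*t)*exp(-3*t).
Try q_p = A*exp(2*t). Substituting into the equation and dividing by exp(2*t) gives A = -3/25, so q_p = -3*exp(2*t)/25.
General solution: q = -3*exp(2*t)/25 + C1*exp(-3*t) + C2*t*exp(-3*t).
Apply the initial conditions: q(0) = -3/25 + C1 = 2 and q'(0) = -6/25 + C2 - 3*C1 = -4. Solving gives C1 = 53/25, C2 = 13/5.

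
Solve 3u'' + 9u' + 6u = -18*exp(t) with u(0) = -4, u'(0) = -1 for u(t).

u = -exp(t) - 6*exp(-t) + 3*exp(-2*t)

Divide through by 3: u'' + 3u' + 2u = -6*exp(t).
Characteristic equation r² + 3r + 2 = 0 factors as (r + 1)(r + 2) = 0, so r = -1, -2.
Hence u_h = C1*exp(-t) + C2*exp(-2*t).
Try u_p = A*exp(t). Substituting into the equation and dividing by exp(t) gives A = -1, so u_p = -exp(t).
General solution: u = -exp(t) + C1*exp(-t) + C2*exp(-2*t).
Apply the initial conditions: u(0) = -1 + C1 + C2 = -4 and u'(0) = -1 - C1 - 2*C2 = -1. Solving gives C1 = -6, C2 = 3.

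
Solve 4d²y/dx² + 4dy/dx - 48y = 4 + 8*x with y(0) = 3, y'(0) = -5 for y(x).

y = -7/72 - x/6 + 68*exp(3*x)/63 + 113*exp(-4*x)/56

Divide through by 4: y'' + y' - 12y = 1 + 2*x.
Characteristic equation r² + r - 12 = 0 factors as (r - 3)(r + 4) = 0, so r = 3, -4.
Hence y_h = C1*exp(3*x) + C2*exp(-4*x).
For the particular solution try y_p = A0 + A1*x. Substituting and matching coefficients of each power of x gives A0 = -7/72, A1 = -1/6, so y_p = -7/72 - x/6.
General solution: y = -7/72 - x/6 + C1*exp(3*x) + C2*exp(-4*x).
Apply the initial conditions: y(0) = -7/72 + C1 + C2 = 3 and y'(0) = -1/6 - 4*C2 + 3*C1 = -5. Solving gives C1 = 68/63, C2 = 113/56.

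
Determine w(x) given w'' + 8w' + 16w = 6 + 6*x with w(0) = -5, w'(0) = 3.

w = 3/16 - 83*exp(-4*x)/16 + 3*x/8 - 145*x*exp(-4*x)/8

Characteristic equation r² + 8r + 16 = 0 has discriminant (8)² - 4·(16) = 0, so r = -4 is a repeated root.
Hence w_h = (C1 + C2*x)*exp(-4*x).
For the particular solution try w_p = A0 + A1*x. Substituting and matching coefficients of each power of x gives A0 = 3/16, A1 = 3/8, so w_p = 3/16 + 3*x/8.
General solution: w = 3/16 + 3*x/8 + C1*exp(-4*x) + C2*x*exp(-4*x).
Apply the initial conditions: w(0) = 3/16 + C1 = -5 and w'(0) = 3/8 + C2 - 4*C1 = 3. Solving gives C1 = -83/16, C2 = -145/8.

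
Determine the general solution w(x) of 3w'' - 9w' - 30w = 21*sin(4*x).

Divide through by 3: w'' - 3w' - 10w = 7*sin(4*x).
Characteristic equation r² - 3r - 10 = 0 factors as (r - 5)(r + 2) = 0, so r = 5, -2.
Hence w_h = C1*exp(5*x) + C2*exp(-2*x).
Try w_p = A*cos(4*x) + B*sin(4*x). Substituting and equating the coefficients of cos(4x) and sin(4x) gives A = 21/205, B = -91/410, so w_p = -91*sin(4*x)/410 + 21*cos(4*x)/205.

w = -91*sin(4*x)/410 + 21*cos(4*x)/205 + C1*exp(5*x) + C2*exp(-2*x)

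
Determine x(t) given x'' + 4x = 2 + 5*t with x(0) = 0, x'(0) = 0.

Characteristic equation r² + 4 = 0 has discriminant (0)² - 4·(4) = -16 < 0, so r = ± 2i.
Hence x_h = C1*cos(2*t) + C2*sin(2*t).
For the particular solution try x_p = A0 + A1*t. Substituting and matching coefficients of each power of t gives A0 = 1/2, A1 = 5/4, so x_p = 1/2 + 5*t/4.
General solution: x = 1/2 + 5*t/4 + C1*cos(2*t) + C2*sin(2*t).
Apply the initial conditions: x(0) = 1/2 + C1 = 0 and x'(0) = 5/4 + 2*C2 = 0. Solving gives C1 = -1/2, C2 = -5/8.

x = 1/2 - 5*sin(2*t)/8 - cos(2*t)/2 + 5*t/4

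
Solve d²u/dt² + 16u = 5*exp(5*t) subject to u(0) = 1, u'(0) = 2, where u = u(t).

Characteristic equation r² + 16 = 0 has discriminant (0)² - 4·(16) = -64 < 0, so r = ± 4i.
Hence u_h = C1*cos(4*t) + C2*sin(4*t).
Try u_p = A*exp(5*t). Substituting into the equation and dividing by exp(5*t) gives A = 5/41, so u_p = 5*exp(5*t)/41.
General solution: u = 5*exp(5*t)/41 + C1*cos(4*t) + C2*sin(4*t).
Apply the initial conditions: u(0) = 5/41 + C1 = 1 and u'(0) = 25/41 + 4*C2 = 2. Solving gives C1 = 36/41, C2 = 57/164.

u = 5*exp(5*t)/41 + 36*cos(4*t)/41 + 57*sin(4*t)/164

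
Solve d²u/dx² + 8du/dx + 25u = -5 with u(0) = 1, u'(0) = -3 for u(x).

u = -1/5 + 3*exp(-4*x)*sin(3*x)/5 + 6*cos(3*x)*exp(-4*x)/5

Characteristic equation r² + 8r + 25 = 0 has discriminant (8)² - 4·(25) = -36 < 0, so r = -4 ± 3i.
Hence u_h = C1*cos(3*x)*exp(-4*x) + C2*exp(-4*x)*sin(3*x).
For the particular solution try u_p = A0. Substituting and matching coefficients of each power of x gives A0 = -1/5, so u_p = -1/5.
General solution: u = -1/5 + C1*cos(3*x)*exp(-4*x) + C2*exp(-4*x)*sin(3*x).
Apply the initial conditions: u(0) = -1/5 + C1 = 1 and u'(0) = -4*C1 + 3*C2 = -3. Solving gives C1 = 6/5, C2 = 3/5.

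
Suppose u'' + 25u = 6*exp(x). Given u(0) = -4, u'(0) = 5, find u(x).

u = -55*cos(5*x)/13 + 3*exp(x)/13 + 62*sin(5*x)/65

Characteristic equation r² + 25 = 0 has discriminant (0)² - 4·(25) = -100 < 0, so r = ± 5i.
Hence u_h = C1*cos(5*x) + C2*sin(5*x).
Try u_p = A*exp(x). Substituting into the equation and dividing by exp(x) gives A = 3/13, so u_p = 3*exp(x)/13.
General solution: u = 3*exp(x)/13 + C1*cos(5*x) + C2*sin(5*x).
Apply the initial conditions: u(0) = 3/13 + C1 = -4 and u'(0) = 3/13 + 5*C2 = 5. Solving gives C1 = -55/13, C2 = 62/65.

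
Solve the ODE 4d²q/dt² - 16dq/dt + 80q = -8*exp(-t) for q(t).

q = -2*exp(-t)/25 + C1*cos(4*t)*exp(2*t) + C2*exp(2*t)*sin(4*t)

Divide through by 4: q'' - 4q' + 20q = -2*exp(-t).
Characteristic equation r² - 4r + 20 = 0 has discriminant (-4)² - 4·(20) = -64 < 0, so r = 2 ± 4i.
Hence q_h = C1*cos(4*t)*exp(2*t) + C2*exp(2*t)*sin(4*t).
Try q_p = A*exp(-t). Substituting into the equation and dividing by exp(-t) gives A = -2/25, so q_p = -2*exp(-t)/25.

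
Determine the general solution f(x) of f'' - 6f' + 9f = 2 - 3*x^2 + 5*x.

Characteristic equation r² - 6r + 9 = 0 has discriminant (-6)² - 4·(9) = 0, so r = 3 is a repeated root.
Hence f_h = (C1 + C2*x)*exp(3*x).
For the particular solution try f_p = A0 + A1*x + A2*x^2. Substituting and matching coefficients of each power of x gives A0 = 10/27, A1 = 1/9, A2 = -1/3, so f_p = 10/27 - x^2/3 + x/9.

f = 10/27 - x**2/3 + x/9 + C1*exp(3*x) + C2*x*exp(3*x)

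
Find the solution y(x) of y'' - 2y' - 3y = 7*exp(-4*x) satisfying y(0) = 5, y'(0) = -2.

Characteristic equation r² - 2r - 3 = 0 factors as (r - 3)(r + 1) = 0, so r = 3, -1.
Hence y_h = C1*exp(3*x) + C2*exp(-x).
Try y_p = A*exp(-4*x). Substituting into the equation and dividing by exp(-4*x) gives A = 1/3, so y_p = exp(-4*x)/3.
General solution: y = exp(-4*x)/3 + C1*exp(3*x) + C2*exp(-x).
Apply the initial conditions: y(0) = 1/3 + C1 + C2 = 5 and y'(0) = -4/3 - C2 + 3*C1 = -2. Solving gives C1 = 1, C2 = 11/3.

y = exp(-4*x)/3 + 11*exp(-x)/3 + exp(3*x)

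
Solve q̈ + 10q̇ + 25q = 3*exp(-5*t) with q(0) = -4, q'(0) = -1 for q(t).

q = -4*exp(-5*t) - 21*t*exp(-5*t) + 3*t**2*exp(-5*t)/2

Characteristic equation r² + 10r + 25 = 0 has discriminant (10)² - 4·(25) = 0, so r = -5 is a repeated root.
Hence q_h = (C1 + C2*t)*exp(-5*t).
Since exp(-5*t) solves the homogeneous equation (r = -5 is a root of multiplicity 2), multiply the trial by t^2. Try q_p = A*t^2*exp(-5*t). Substituting into the equation and dividing by exp(-5*t) gives A = 3/2, so q_p = 3*t^2*exp(-5*t)/2.
General solution: q = C1*exp(-5*t) + 3*t^2*exp(-5*t)/2 + C2*t*exp(-5*t).
Apply the initial conditions: q(0) = C1 = -4 and q'(0) = C2 - 5*C1 = -1. Solving gives C1 = -4, C2 = -21.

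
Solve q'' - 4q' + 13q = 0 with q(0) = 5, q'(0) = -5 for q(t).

Characteristic equation r² - 4r + 13 = 0 has discriminant (-4)² - 4·(13) = -36 < 0, so r = 2 ± 3i.
Hence q_h = C1*cos(3*t)*exp(2*t) + C2*exp(2*t)*sin(3*t).
Apply the initial conditions: q(0) = C1 = 5 and q'(0) = 2*C1 + 3*C2 = -5. Solving gives C1 = 5, C2 = -5.

q = -5*exp(2*t)*sin(3*t) + 5*cos(3*t)*exp(2*t)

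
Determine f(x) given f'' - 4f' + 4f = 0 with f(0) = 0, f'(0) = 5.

f = 5*x*exp(2*x)

Characteristic equation r² - 4r + 4 = 0 has discriminant (-4)² - 4·(4) = 0, so r = 2 is a repeated root.
Hence f_h = (C1 + C2*x)*exp(2*x).
Apply the initial conditions: f(0) = C1 = 0 and f'(0) = C2 + 2*C1 = 5. Solving gives C1 = 0, C2 = 5.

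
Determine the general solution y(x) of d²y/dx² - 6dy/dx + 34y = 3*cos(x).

y = -2*sin(x)/125 + 11*cos(x)/125 + C1*cos(5*x)*exp(3*x) + C2*exp(3*x)*sin(5*x)

Characteristic equation r² - 6r + 34 = 0 has discriminant (-6)² - 4·(34) = -100 < 0, so r = 3 ± 5i.
Hence y_h = C1*cos(5*x)*exp(3*x) + C2*exp(3*x)*sin(5*x).
Try y_p = A*cos(x) + B*sin(x). Substituting and equating the coefficients of cos(x) and sin(x) gives A = 11/125, B = -2/125, so y_p = -2*sin(x)/125 + 11*cos(x)/125.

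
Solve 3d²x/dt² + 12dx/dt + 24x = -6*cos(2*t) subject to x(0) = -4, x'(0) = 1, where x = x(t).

x = -sin(2*t)/5 - cos(2*t)/10 - 39*cos(2*t)*exp(-2*t)/10 - 16*exp(-2*t)*sin(2*t)/5

Divide through by 3: x'' + 4x' + 8x = -2*cos(2*t).
Characteristic equation r² + 4r + 8 = 0 has discriminant (4)² - 4·(8) = -16 < 0, so r = -2 ± 2i.
Hence x_h = C1*cos(2*t)*exp(-2*t) + C2*exp(-2*t)*sin(2*t).
Try x_p = A*cos(2*t) + B*sin(2*t). Substituting and equating the coefficients of cos(2t) and sin(2t) gives A = -1/10, B = -1/5, so x_p = -sin(2*t)/5 - cos(2*t)/10.
General solution: x = -sin(2*t)/5 - cos(2*t)/10 + C1*cos(2*t)*exp(-2*t) + C2*exp(-2*t)*sin(2*t).
Apply the initial conditions: x(0) = -1/10 + C1 = -4 and x'(0) = -2/5 - 2*C1 + 2*C2 = 1. Solving gives C1 = -39/10, C2 = -16/5.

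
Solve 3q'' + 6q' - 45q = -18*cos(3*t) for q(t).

q = -sin(3*t)/17 + 4*cos(3*t)/17 + C1*exp(-5*t) + C2*exp(3*t)

Divide through by 3: q'' + 2q' - 15q = -6*cos(3*t).
Characteristic equation r² + 2r - 15 = 0 factors as (r + 5)(r - 3) = 0, so r = -5, 3.
Hence q_h = C1*exp(-5*t) + C2*exp(3*t).
Try q_p = A*cos(3*t) + B*sin(3*t). Substituting and equating the coefficients of cos(3t) and sin(3t) gives A = 4/17, B = -1/17, so q_p = -sin(3*t)/17 + 4*cos(3*t)/17.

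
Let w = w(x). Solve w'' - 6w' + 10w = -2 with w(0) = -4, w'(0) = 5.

w = -1/5 - 19*cos(x)*exp(3*x)/5 + 82*exp(3*x)*sin(x)/5

Characteristic equation r² - 6r + 10 = 0 has discriminant (-6)² - 4·(10) = -4 < 0, so r = 3 ± i.
Hence w_h = C1*cos(x)*exp(3*x) + C2*exp(3*x)*sin(x).
For the particular solution try w_p = A0. Substituting and matching coefficients of each power of x gives A0 = -1/5, so w_p = -1/5.
General solution: w = -1/5 + C1*cos(x)*exp(3*x) + C2*exp(3*x)*sin(x).
Apply the initial conditions: w(0) = -1/5 + C1 = -4 and w'(0) = C2 + 3*C1 = 5. Solving gives C1 = -19/5, C2 = 82/5.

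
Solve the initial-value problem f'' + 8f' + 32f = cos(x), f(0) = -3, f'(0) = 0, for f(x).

f = 8*sin(x)/1025 + 31*cos(x)/1025 - 3108*exp(-4*x)*sin(4*x)/1025 - 3106*cos(4*x)*exp(-4*x)/1025

Characteristic equation r² + 8r + 32 = 0 has discriminant (8)² - 4·(32) = -64 < 0, so r = -4 ± 4i.
Hence f_h = C1*cos(4*x)*exp(-4*x) + C2*exp(-4*x)*sin(4*x).
Try f_p = A*cos(x) + B*sin(x). Substituting and equating the coefficients of cos(x) and sin(x) gives A = 31/1025, B = 8/1025, so f_p = 8*sin(x)/1025 + 31*cos(x)/1025.
General solution: f = 8*sin(x)/1025 + 31*cos(x)/1025 + C1*cos(4*x)*exp(-4*x) + C2*exp(-4*x)*sin(4*x).
Apply the initial conditions: f(0) = 31/1025 + C1 = -3 and f'(0) = 8/1025 - 4*C1 + 4*C2 = 0. Solving gives C1 = -3106/1025, C2 = -3108/1025.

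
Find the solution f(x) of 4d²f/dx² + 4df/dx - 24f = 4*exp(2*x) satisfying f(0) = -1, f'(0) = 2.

f = -19*exp(-3*x)/25 - 6*exp(2*x)/25 + x*exp(2*x)/5

Divide through by 4: f'' + f' - 6f = exp(2*x).
Characteristic equation r² + r - 6 = 0 factors as (r + 3)(r - 2) = 0, so r = -3, 2.
Hence f_h = C1*exp(-3*x) + C2*exp(2*x).
Since exp(2*x) solves the homogeneous equation (r = 2 is a root of multiplicity 1), multiply the trial by x. Try f_p = A*x*exp(2*x). Substituting into the equation and dividing by exp(2*x) gives A = 1/5, so f_p = x*exp(2*x)/5.
General solution: f = C1*exp(-3*x) + C2*exp(2*x) + x*exp(2*x)/5.
Apply the initial conditions: f(0) = C1 + C2 = -1 and f'(0) = 1/5 - 3*C1 + 2*C2 = 2. Solving gives C1 = -19/25, C2 = -6/25.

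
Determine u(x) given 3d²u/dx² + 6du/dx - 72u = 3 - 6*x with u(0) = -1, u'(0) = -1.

Divide through by 3: u'' + 2u' - 24u = 1 - 2*x.
Characteristic equation r² + 2r - 24 = 0 factors as (r + 6)(r - 4) = 0, so r = -6, 4.
Hence u_h = C1*exp(-6*x) + C2*exp(4*x).
For the particular solution try u_p = A0 + A1*x. Substituting and matching coefficients of each power of x gives A0 = -5/144, A1 = 1/12, so u_p = -5/144 + x/12.
General solution: u = -5/144 + x/12 + C1*exp(-6*x) + C2*exp(4*x).
Apply the initial conditions: u(0) = -5/144 + C1 + C2 = -1 and u'(0) = 1/12 - 6*C1 + 4*C2 = -1. Solving gives C1 = -5/18, C2 = -11/16.

u = -5/144 - 11*exp(4*x)/16 - 5*exp(-6*x)/18 + x/12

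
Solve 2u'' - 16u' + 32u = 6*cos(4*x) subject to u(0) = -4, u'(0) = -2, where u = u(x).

Divide through by 2: u'' - 8u' + 16u = 3*cos(4*x).
Characteristic equation r² - 8r + 16 = 0 has discriminant (-8)² - 4·(16) = 0, so r = 4 is a repeated root.
Hence u_h = (C1 + C2*x)*exp(4*x).
Try u_p = A*cos(4*x) + B*sin(4*x). Substituting and equating the coefficients of cos(4x) and sin(4x) gives A = 0, B = -3/32, so u_p = -3*sin(4*x)/32.
General solution: u = -3*sin(4*x)/32 + C1*exp(4*x) + C2*x*exp(4*x).
Apply the initial conditions: u(0) = C1 = -4 and u'(0) = -3/8 + C2 + 4*C1 = -2. Solving gives C1 = -4, C2 = 115/8.

u = -4*exp(4*x) - 3*sin(4*x)/32 + 115*x*exp(4*x)/8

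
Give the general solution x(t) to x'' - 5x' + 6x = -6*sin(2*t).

Characteristic equation r² - 5r + 6 = 0 factors as (r - 3)(r - 2) = 0, so r = 3, 2.
Hence x_h = C1*exp(3*t) + C2*exp(2*t).
Try x_p = A*cos(2*t) + B*sin(2*t). Substituting and equating the coefficients of cos(2t) and sin(2t) gives A = -15/26, B = -3/26, so x_p = -15*cos(2*t)/26 - 3*sin(2*t)/26.

x = -15*cos(2*t)/26 - 3*sin(2*t)/26 + C1*exp(3*t) + C2*exp(2*t)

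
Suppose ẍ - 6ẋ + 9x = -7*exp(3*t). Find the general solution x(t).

x = C1*exp(3*t) - 7*t**2*exp(3*t)/2 + C2*t*exp(3*t)

Characteristic equation r² - 6r + 9 = 0 has discriminant (-6)² - 4·(9) = 0, so r = 3 is a repeated root.
Hence x_h = (C1 + C2*t)*exp(3*t).
Since exp(3*t) solves the homogeneous equation (r = 3 is a root of multiplicity 2), multiply the trial by t^2. Try x_p = A*t^2*exp(3*t). Substituting into the equation and dividing by exp(3*t) gives A = -7/2, so x_p = -7*t^2*exp(3*t)/2.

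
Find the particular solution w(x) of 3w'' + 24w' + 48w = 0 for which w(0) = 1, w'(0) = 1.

Divide through by 3: w'' + 8w' + 16w = 0.
Characteristic equation r² + 8r + 16 = 0 has discriminant (8)² - 4·(16) = 0, so r = -4 is a repeated root.
Hence w_h = (C1 + C2*x)*exp(-4*x).
Apply the initial conditions: w(0) = C1 = 1 and w'(0) = C2 - 4*C1 = 1. Solving gives C1 = 1, C2 = 5.

w = 5*x*exp(-4*x) + exp(-4*x)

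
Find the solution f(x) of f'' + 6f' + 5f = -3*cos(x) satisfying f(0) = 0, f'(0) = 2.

f = -67*exp(-5*x)/104 - 9*sin(x)/26 - 3*cos(x)/13 + 7*exp(-x)/8

Characteristic equation r² + 6r + 5 = 0 factors as (r + 1)(r + 5) = 0, so r = -1, -5.
Hence f_h = C1*exp(-x) + C2*exp(-5*x).
Try f_p = A*cos(x) + B*sin(x). Substituting and equating the coefficients of cos(x) and sin(x) gives A = -3/13, B = -9/26, so f_p = -9*sin(x)/26 - 3*cos(x)/13.
General solution: f = -9*sin(x)/26 - 3*cos(x)/13 + C1*exp(-x) + C2*exp(-5*x).
Apply the initial conditions: f(0) = -3/13 + C1 + C2 = 0 and f'(0) = -9/26 - C1 - 5*C2 = 2. Solving gives C1 = 7/8, C2 = -67/104.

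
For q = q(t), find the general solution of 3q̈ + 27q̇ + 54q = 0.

Divide through by 3: q'' + 9q' + 18q = 0.
Characteristic equation r² + 9r + 18 = 0 factors as (r + 3)(r + 6) = 0, so r = -3, -6.
Hence q_h = C1*exp(-3*t) + C2*exp(-6*t).

q = C1*exp(-3*t) + C2*exp(-6*t)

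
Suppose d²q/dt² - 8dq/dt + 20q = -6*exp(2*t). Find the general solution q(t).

q = -3*exp(2*t)/4 + C1*cos(2*t)*exp(4*t) + C2*exp(4*t)*sin(2*t)

Characteristic equation r² - 8r + 20 = 0 has discriminant (-8)² - 4·(20) = -16 < 0, so r = 4 ± 2i.
Hence q_h = C1*cos(2*t)*exp(4*t) + C2*exp(4*t)*sin(2*t).
Try q_p = A*exp(2*t). Substituting into the equation and dividing by exp(2*t) gives A = -3/4, so q_p = -3*exp(2*t)/4.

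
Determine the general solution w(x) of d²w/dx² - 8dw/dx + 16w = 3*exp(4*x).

w = C1*exp(4*x) + 3*x**2*exp(4*x)/2 + C2*x*exp(4*x)

Characteristic equation r² - 8r + 16 = 0 has discriminant (-8)² - 4·(16) = 0, so r = 4 is a repeated root.
Hence w_h = (C1 + C2*x)*exp(4*x).
Since exp(4*x) solves the homogeneous equation (r = 4 is a root of multiplicity 2), multiply the trial by x^2. Try w_p = A*x^2*exp(4*x). Substituting into the equation and dividing by exp(4*x) gives A = 3/2, so w_p = 3*x^2*exp(4*x)/2.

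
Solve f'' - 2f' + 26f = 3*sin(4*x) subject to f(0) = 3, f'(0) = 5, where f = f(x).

Characteristic equation r² - 2r + 26 = 0 has discriminant (-2)² - 4·(26) = -100 < 0, so r = 1 ± 5i.
Hence f_h = C1*cos(5*x)*exp(x) + C2*exp(x)*sin(5*x).
Try f_p = A*cos(4*x) + B*sin(4*x). Substituting and equating the coefficients of cos(4x) and sin(4x) gives A = 6/41, B = 15/82, so f_p = 6*cos(4*x)/41 + 15*sin(4*x)/82.
General solution: f = 6*cos(4*x)/41 + 15*sin(4*x)/82 + C1*cos(5*x)*exp(x) + C2*exp(x)*sin(5*x).
Apply the initial conditions: f(0) = 6/41 + C1 = 3 and f'(0) = 30/41 + C1 + 5*C2 = 5. Solving gives C1 = 117/41, C2 = 58/205.

f = 6*cos(4*x)/41 + 15*sin(4*x)/82 + 58*exp(x)*sin(5*x)/205 + 117*cos(5*x)*exp(x)/41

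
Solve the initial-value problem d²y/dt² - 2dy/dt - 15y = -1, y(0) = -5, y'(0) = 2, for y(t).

y = 1/15 - 41*exp(-3*t)/12 - 33*exp(5*t)/20

Characteristic equation r² - 2r - 15 = 0 factors as (r + 3)(r - 5) = 0, so r = -3, 5.
Hence y_h = C1*exp(-3*t) + C2*exp(5*t).
For the particular solution try y_p = A0. Substituting and matching coefficients of each power of t gives A0 = 1/15, so y_p = 1/15.
General solution: y = 1/15 + C1*exp(-3*t) + C2*exp(5*t).
Apply the initial conditions: y(0) = 1/15 + C1 + C2 = -5 and y'(0) = -3*C1 + 5*C2 = 2. Solving gives C1 = -41/12, C2 = -33/20.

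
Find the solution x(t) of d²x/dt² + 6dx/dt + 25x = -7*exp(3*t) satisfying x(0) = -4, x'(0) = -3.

x = -7*exp(3*t)/52 - 369*exp(-3*t)*sin(4*t)/104 - 201*cos(4*t)*exp(-3*t)/52

Characteristic equation r² + 6r + 25 = 0 has discriminant (6)² - 4·(25) = -64 < 0, so r = -3 ± 4i.
Hence x_h = C1*cos(4*t)*exp(-3*t) + C2*exp(-3*t)*sin(4*t).
Try x_p = A*exp(3*t). Substituting into the equation and dividing by exp(3*t) gives A = -7/52, so x_p = -7*exp(3*t)/52.
General solution: x = -7*exp(3*t)/52 + C1*cos(4*t)*exp(-3*t) + C2*exp(-3*t)*sin(4*t).
Apply the initial conditions: x(0) = -7/52 + C1 = -4 and x'(0) = -21/52 - 3*C1 + 4*C2 = -3. Solving gives C1 = -201/52, C2 = -369/104.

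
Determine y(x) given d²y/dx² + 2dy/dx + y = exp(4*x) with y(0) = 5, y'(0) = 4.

y = exp(4*x)/25 + 124*exp(-x)/25 + 44*x*exp(-x)/5

Characteristic equation r² + 2r + 1 = 0 has discriminant (2)² - 4·(1) = 0, so r = -1 is a repeated root.
Hence y_h = (C1 + C2*x)*exp(-x).
Try y_p = A*exp(4*x). Substituting into the equation and dividing by exp(4*x) gives A = 1/25, so y_p = exp(4*x)/25.
General solution: y = exp(4*x)/25 + C1*exp(-x) + C2*x*exp(-x).
Apply the initial conditions: y(0) = 1/25 + C1 = 5 and y'(0) = 4/25 + C2 - C1 = 4. Solving gives C1 = 124/25, C2 = 44/5.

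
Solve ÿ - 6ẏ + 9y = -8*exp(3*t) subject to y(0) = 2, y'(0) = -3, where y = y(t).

y = 2*exp(3*t) - 9*t*exp(3*t) - 4*t**2*exp(3*t)

Characteristic equation r² - 6r + 9 = 0 has discriminant (-6)² - 4·(9) = 0, so r = 3 is a repeated root.
Hence y_h = (C1 + C2*t)*exp(3*t).
Since exp(3*t) solves the homogeneous equation (r = 3 is a root of multiplicity 2), multiply the trial by t^2. Try y_p = A*t^2*exp(3*t). Substituting into the equation and dividing by exp(3*t) gives A = -4, so y_p = -4*t^2*exp(3*t).
General solution: y = C1*exp(3*t) - 4*t^2*exp(3*t) + C2*t*exp(3*t).
Apply the initial conditions: y(0) = C1 = 2 and y'(0) = C2 + 3*C1 = -3. Solving gives C1 = 2, C2 = -9.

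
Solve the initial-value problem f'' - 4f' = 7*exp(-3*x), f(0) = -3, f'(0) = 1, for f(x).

f = -23/6 + exp(4*x)/2 + exp(-3*x)/3

Characteristic equation r² - 4r = 0 factors as (r - 4)r = 0, so r = 4, 0.
Hence f_h = C1*exp(4*x) + C2.
Try f_p = A*exp(-3*x). Substituting into the equation and dividing by exp(-3*x) gives A = 1/3, so f_p = exp(-3*x)/3.
General solution: f = C2 + exp(-3*x)/3 + C1*exp(4*x).
Apply the initial conditions: f(0) = 1/3 + C1 + C2 = -3 and f'(0) = -1 + 4*C1 = 1. Solving gives C1 = 1/2, C2 = -23/6.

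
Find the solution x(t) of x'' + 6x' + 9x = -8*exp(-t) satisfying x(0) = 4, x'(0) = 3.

Characteristic equation r² + 6r + 9 = 0 has discriminant (6)² - 4·(9) = 0, so r = -3 is a repeated root.
Hence x_h = (C1 + C2*t)*exp(-3*t).
Try x_p = A*exp(-t). Substituting into the equation and dividing by exp(-t) gives A = -2, so x_p = -2*exp(-t).
General solution: x = -2*exp(-t) + C1*exp(-3*t) + C2*t*exp(-3*t).
Apply the initial conditions: x(0) = -2 + C1 = 4 and x'(0) = 2 + C2 - 3*C1 = 3. Solving gives C1 = 6, C2 = 19.

x = -2*exp(-t) + 6*exp(-3*t) + 19*t*exp(-3*t)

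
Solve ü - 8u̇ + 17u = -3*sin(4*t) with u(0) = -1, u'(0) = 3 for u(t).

Characteristic equation r² - 8r + 17 = 0 has discriminant (-8)² - 4·(17) = -4 < 0, so r = 4 ± i.
Hence u_h = C1*cos(t)*exp(4*t) + C2*exp(4*t)*sin(t).
Try u_p = A*cos(4*t) + B*sin(4*t). Substituting and equating the coefficients of cos(4t) and sin(4t) gives A = -96/1025, B = -3/1025, so u_p = -96*cos(4*t)/1025 - 3*sin(4*t)/1025.
General solution: u = -96*cos(4*t)/1025 - 3*sin(4*t)/1025 + C1*cos(t)*exp(4*t) + C2*exp(4*t)*sin(t).
Apply the initial conditions: u(0) = -96/1025 + C1 = -1 and u'(0) = -12/1025 + C2 + 4*C1 = 3. Solving gives C1 = -929/1025, C2 = 6803/1025.

u = -96*cos(4*t)/1025 - 3*sin(4*t)/1025 - 929*cos(t)*exp(4*t)/1025 + 6803*exp(4*t)*sin(t)/1025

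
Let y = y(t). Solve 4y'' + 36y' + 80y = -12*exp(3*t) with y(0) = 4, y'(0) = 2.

Divide through by 4: y'' + 9y' + 20y = -3*exp(3*t).
Characteristic equation r² + 9r + 20 = 0 factors as (r + 4)(r + 5) = 0, so r = -4, -5.
Hence y_h = C1*exp(-4*t) + C2*exp(-5*t).
Try y_p = A*exp(3*t). Substituting into the equation and dividing by exp(3*t) gives A = -3/56, so y_p = -3*exp(3*t)/56.
General solution: y = -3*exp(3*t)/56 + C1*exp(-4*t) + C2*exp(-5*t).
Apply the initial conditions: y(0) = -3/56 + C1 + C2 = 4 and y'(0) = -9/56 - 5*C2 - 4*C1 = 2. Solving gives C1 = 157/7, C2 = -147/8.

y = -147*exp(-5*t)/8 - 3*exp(3*t)/56 + 157*exp(-4*t)/7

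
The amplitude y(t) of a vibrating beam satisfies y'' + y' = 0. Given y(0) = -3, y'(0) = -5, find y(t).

y = -8 + 5*exp(-t)

Characteristic equation r² + r = 0 factors as (r + 1)r = 0, so r = -1, 0.
Hence y_h = C1*exp(-t) + C2.
Apply the initial conditions: y(0) = C1 + C2 = -3 and y'(0) = -C1 = -5. Solving gives C1 = 5, C2 = -8.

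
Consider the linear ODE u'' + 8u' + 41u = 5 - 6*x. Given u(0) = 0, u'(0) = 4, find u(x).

Characteristic equation r² + 8r + 41 = 0 has discriminant (8)² - 4·(41) = -100 < 0, so r = -4 ± 5i.
Hence u_h = C1*cos(5*x)*exp(-4*x) + C2*exp(-4*x)*sin(5*x).
For the particular solution try u_p = A0 + A1*x. Substituting and matching coefficients of each power of x gives A0 = 253/1681, A1 = -6/41, so u_p = 253/1681 - 6*x/41.
General solution: u = 253/1681 - 6*x/41 + C1*cos(5*x)*exp(-4*x) + C2*exp(-4*x)*sin(5*x).
Apply the initial conditions: u(0) = 253/1681 + C1 = 0 and u'(0) = -6/41 - 4*C1 + 5*C2 = 4. Solving gives C1 = -253/1681, C2 = 5958/8405.

u = 253/1681 - 6*x/41 - 253*cos(5*x)*exp(-4*x)/1681 + 5958*exp(-4*x)*sin(5*x)/8405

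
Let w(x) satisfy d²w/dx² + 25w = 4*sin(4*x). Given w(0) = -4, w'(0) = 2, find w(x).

w = -4*cos(5*x) + 2*sin(5*x)/45 + 4*sin(4*x)/9

Characteristic equation r² + 25 = 0 has discriminant (0)² - 4·(25) = -100 < 0, so r = ± 5i.
Hence w_h = C1*cos(5*x) + C2*sin(5*x).
Try w_p = A*cos(4*x) + B*sin(4*x). Substituting and equating the coefficients of cos(4x) and sin(4x) gives A = 0, B = 4/9, so w_p = 4*sin(4*x)/9.
General solution: w = 4*sin(4*x)/9 + C1*cos(5*x) + C2*sin(5*x).
Apply the initial conditions: w(0) = C1 = -4 and w'(0) = 16/9 + 5*C2 = 2. Solving gives C1 = -4, C2 = 2/45.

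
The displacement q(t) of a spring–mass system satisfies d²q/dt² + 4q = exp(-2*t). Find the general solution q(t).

Characteristic equation r² + 4 = 0 has discriminant (0)² - 4·(4) = -16 < 0, so r = ± 2i.
Hence q_h = C1*cos(2*t) + C2*sin(2*t).
Try q_p = A*exp(-2*t). Substituting into the equation and dividing by exp(-2*t) gives A = 1/8, so q_p = exp(-2*t)/8.

q = exp(-2*t)/8 + C1*cos(2*t) + C2*sin(2*t)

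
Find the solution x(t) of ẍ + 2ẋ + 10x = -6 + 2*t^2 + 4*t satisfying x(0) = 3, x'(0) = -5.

Characteristic equation r² + 2r + 10 = 0 has discriminant (2)² - 4·(10) = -36 < 0, so r = -1 ± 3i.
Hence x_h = C1*cos(3*t)*exp(-t) + C2*exp(-t)*sin(3*t).
For the particular solution try x_p = A0 + A1*t + A2*t^2. Substituting and matching coefficients of each power of t gives A0 = -88/125, A1 = 8/25, A2 = 1/5, so x_p = -88/125 + t^2/5 + 8*t/25.
General solution: x = -88/125 + t^2/5 + 8*t/25 + C1*cos(3*t)*exp(-t) + C2*exp(-t)*sin(3*t).
Apply the initial conditions: x(0) = -88/125 + C1 = 3 and x'(0) = 8/25 - C1 + 3*C2 = -5. Solving gives C1 = 463/125, C2 = -202/375.

x = -88/125 + t**2/5 + 8*t/25 - 202*exp(-t)*sin(3*t)/375 + 463*cos(3*t)*exp(-t)/125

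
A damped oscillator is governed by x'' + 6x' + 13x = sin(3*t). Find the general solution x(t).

Characteristic equation r² + 6r + 13 = 0 has discriminant (6)² - 4·(13) = -16 < 0, so r = -3 ± 2i.
Hence x_h = C1*cos(2*t)*exp(-3*t) + C2*exp(-3*t)*sin(2*t).
Try x_p = A*cos(3*t) + B*sin(3*t). Substituting and equating the coefficients of cos(3t) and sin(3t) gives A = -9/170, B = 1/85, so x_p = -9*cos(3*t)/170 + sin(3*t)/85.

x = -9*cos(3*t)/170 + sin(3*t)/85 + C1*cos(2*t)*exp(-3*t) + C2*exp(-3*t)*sin(2*t)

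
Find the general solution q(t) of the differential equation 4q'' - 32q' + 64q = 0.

Divide through by 4: q'' - 8q' + 16q = 0.
Characteristic equation r² - 8r + 16 = 0 has discriminant (-8)² - 4·(16) = 0, so r = 4 is a repeated root.
Hence q_h = (C1 + C2*t)*exp(4*t).

q = C1*exp(4*t) + C2*t*exp(4*t)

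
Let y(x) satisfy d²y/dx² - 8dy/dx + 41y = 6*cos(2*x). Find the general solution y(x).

y = -96*sin(2*x)/1625 + 222*cos(2*x)/1625 + C1*cos(5*x)*exp(4*x) + C2*exp(4*x)*sin(5*x)

Characteristic equation r² - 8r + 41 = 0 has discriminant (-8)² - 4·(41) = -100 < 0, so r = 4 ± 5i.
Hence y_h = C1*cos(5*x)*exp(4*x) + C2*exp(4*x)*sin(5*x).
Try y_p = A*cos(2*x) + B*sin(2*x). Substituting and equating the coefficients of cos(2x) and sin(2x) gives A = 222/1625, B = -96/1625, so y_p = -96*sin(2*x)/1625 + 222*cos(2*x)/1625.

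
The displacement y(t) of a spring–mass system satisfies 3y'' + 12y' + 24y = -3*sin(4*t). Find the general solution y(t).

Divide through by 3: y'' + 4y' + 8y = -sin(4*t).
Characteristic equation r² + 4r + 8 = 0 has discriminant (4)² - 4·(8) = -16 < 0, so r = -2 ± 2i.
Hence y_h = C1*cos(2*t)*exp(-2*t) + C2*exp(-2*t)*sin(2*t).
Try y_p = A*cos(4*t) + B*sin(4*t). Substituting and equating the coefficients of cos(4t) and sin(4t) gives A = 1/20, B = 1/40, so y_p = cos(4*t)/20 + sin(4*t)/40.

y = cos(4*t)/20 + sin(4*t)/40 + C1*cos(2*t)*exp(-2*t) + C2*exp(-2*t)*sin(2*t)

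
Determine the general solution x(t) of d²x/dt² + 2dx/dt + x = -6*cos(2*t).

x = -24*sin(2*t)/25 + 18*cos(2*t)/25 + C1*exp(-t) + C2*t*exp(-t)

Characteristic equation r² + 2r + 1 = 0 has discriminant (2)² - 4·(1) = 0, so r = -1 is a repeated root.
Hence x_h = (C1 + C2*t)*exp(-t).
Try x_p = A*cos(2*t) + B*sin(2*t). Substituting and equating the coefficients of cos(2t) and sin(2t) gives A = 18/25, B = -24/25, so x_p = -24*sin(2*t)/25 + 18*cos(2*t)/25.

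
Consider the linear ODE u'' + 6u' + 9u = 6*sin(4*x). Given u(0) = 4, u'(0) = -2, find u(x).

Characteristic equation r² + 6r + 9 = 0 has discriminant (6)² - 4·(9) = 0, so r = -3 is a repeated root.
Hence u_h = (C1 + C2*x)*exp(-3*x).
Try u_p = A*cos(4*x) + B*sin(4*x). Substituting and equating the coefficients of cos(4x) and sin(4x) gives A = -144/625, B = -42/625, so u_p = -144*cos(4*x)/625 - 42*sin(4*x)/625.
General solution: u = -144*cos(4*x)/625 - 42*sin(4*x)/625 + C1*exp(-3*x) + C2*x*exp(-3*x).
Apply the initial conditions: u(0) = -144/625 + C1 = 4 and u'(0) = -168/625 + C2 - 3*C1 = -2. Solving gives C1 = 2644/625, C2 = 274/25.

u = -144*cos(4*x)/625 - 42*sin(4*x)/625 + 2644*exp(-3*x)/625 + 274*x*exp(-3*x)/25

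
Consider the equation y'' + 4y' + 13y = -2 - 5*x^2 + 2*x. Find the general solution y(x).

Characteristic equation r² + 4r + 13 = 0 has discriminant (4)² - 4·(13) = -36 < 0, so r = -2 ± 3i.
Hence y_h = C1*cos(3*x)*exp(-2*x) + C2*exp(-2*x)*sin(3*x).
For the particular solution try y_p = A0 + A1*x + A2*x^2. Substituting and matching coefficients of each power of x gives A0 = -472/2197, A1 = 66/169, A2 = -5/13, so y_p = -472/2197 - 5*x^2/13 + 66*x/169.

y = -472/2197 - 5*x**2/13 + 66*x/169 + C1*cos(3*x)*exp(-2*x) + C2*exp(-2*x)*sin(3*x)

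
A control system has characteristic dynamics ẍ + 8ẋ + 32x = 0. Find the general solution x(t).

x = C1*cos(4*t)*exp(-4*t) + C2*exp(-4*t)*sin(4*t)

Characteristic equation r² + 8r + 32 = 0 has discriminant (8)² - 4·(32) = -64 < 0, so r = -4 ± 4i.
Hence x_h = C1*cos(4*t)*exp(-4*t) + C2*exp(-4*t)*sin(4*t).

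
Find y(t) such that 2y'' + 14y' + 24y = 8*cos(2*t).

Divide through by 2: y'' + 7y' + 12y = 4*cos(2*t).
Characteristic equation r² + 7r + 12 = 0 factors as (r + 3)(r + 4) = 0, so r = -3, -4.
Hence y_h = C1*exp(-3*t) + C2*exp(-4*t).
Try y_p = A*cos(2*t) + B*sin(2*t). Substituting and equating the coefficients of cos(2t) and sin(2t) gives A = 8/65, B = 14/65, so y_p = 8*cos(2*t)/65 + 14*sin(2*t)/65.

y = 8*cos(2*t)/65 + 14*sin(2*t)/65 + C1*exp(-3*t) + C2*exp(-4*t)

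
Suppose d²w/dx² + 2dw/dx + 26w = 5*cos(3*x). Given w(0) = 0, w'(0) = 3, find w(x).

Characteristic equation r² + 2r + 26 = 0 has discriminant (2)² - 4·(26) = -100 < 0, so r = -1 ± 5i.
Hence w_h = C1*cos(5*x)*exp(-x) + C2*exp(-x)*sin(5*x).
Try w_p = A*cos(3*x) + B*sin(3*x). Substituting and equating the coefficients of cos(3x) and sin(3x) gives A = 17/65, B = 6/65, so w_p = 6*sin(3*x)/65 + 17*cos(3*x)/65.
General solution: w = 6*sin(3*x)/65 + 17*cos(3*x)/65 + C1*cos(5*x)*exp(-x) + C2*exp(-x)*sin(5*x).
Apply the initial conditions: w(0) = 17/65 + C1 = 0 and w'(0) = 18/65 - C1 + 5*C2 = 3. Solving gives C1 = -17/65, C2 = 32/65.

w = 6*sin(3*x)/65 + 17*cos(3*x)/65 - 17*cos(5*x)*exp(-x)/65 + 32*exp(-x)*sin(5*x)/65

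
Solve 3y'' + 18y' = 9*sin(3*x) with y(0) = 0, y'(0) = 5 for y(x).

Divide through by 3: y'' + 6y' = 3*sin(3*x).
Characteristic equation r² + 6r = 0 factors as (r + 6)r = 0, so r = -6, 0.
Hence y_h = C1*exp(-6*x) + C2.
Try y_p = A*cos(3*x) + B*sin(3*x). Substituting and equating the coefficients of cos(3x) and sin(3x) gives A = -2/15, B = -1/15, so y_p = -2*cos(3*x)/15 - sin(3*x)/15.
General solution: y = C2 - 2*cos(3*x)/15 - sin(3*x)/15 + C1*exp(-6*x).
Apply the initial conditions: y(0) = -2/15 + C1 + C2 = 0 and y'(0) = -1/5 - 6*C1 = 5. Solving gives C1 = -13/15, C2 = 1.

y = 1 - 13*exp(-6*x)/15 - 2*cos(3*x)/15 - sin(3*x)/15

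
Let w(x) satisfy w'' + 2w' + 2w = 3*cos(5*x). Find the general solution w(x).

w = -69*cos(5*x)/629 + 30*sin(5*x)/629 + C1*cos(x)*exp(-x) + C2*exp(-x)*sin(x)

Characteristic equation r² + 2r + 2 = 0 has discriminant (2)² - 4·(2) = -4 < 0, so r = -1 ± i.
Hence w_h = C1*cos(x)*exp(-x) + C2*exp(-x)*sin(x).
Try w_p = A*cos(5*x) + B*sin(5*x). Substituting and equating the coefficients of cos(5x) and sin(5x) gives A = -69/629, B = 30/629, so w_p = -69*cos(5*x)/629 + 30*sin(5*x)/629.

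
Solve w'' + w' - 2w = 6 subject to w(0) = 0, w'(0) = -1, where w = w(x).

w = -3 + 4*exp(-2*x)/3 + 5*exp(x)/3

Characteristic equation r² + r - 2 = 0 factors as (r - 1)(r + 2) = 0, so r = 1, -2.
Hence w_h = C1*exp(x) + C2*exp(-2*x).
For the particular solution try w_p = A0. Substituting and matching coefficients of each power of x gives A0 = -3, so w_p = -3.
General solution: w = -3 + C1*exp(x) + C2*exp(-2*x).
Apply the initial conditions: w(0) = -3 + C1 + C2 = 0 and w'(0) = C1 - 2*C2 = -1. Solving gives C1 = 5/3, C2 = 4/3.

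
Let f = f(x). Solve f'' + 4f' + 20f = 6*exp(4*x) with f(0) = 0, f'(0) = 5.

f = 3*exp(4*x)/26 - 3*cos(4*x)*exp(-2*x)/26 + 14*exp(-2*x)*sin(4*x)/13

Characteristic equation r² + 4r + 20 = 0 has discriminant (4)² - 4·(20) = -64 < 0, so r = -2 ± 4i.
Hence f_h = C1*cos(4*x)*exp(-2*x) + C2*exp(-2*x)*sin(4*x).
Try f_p = A*exp(4*x). Substituting into the equation and dividing by exp(4*x) gives A = 3/26, so f_p = 3*exp(4*x)/26.
General solution: f = 3*exp(4*x)/26 + C1*cos(4*x)*exp(-2*x) + C2*exp(-2*x)*sin(4*x).
Apply the initial conditions: f(0) = 3/26 + C1 = 0 and f'(0) = 6/13 - 2*C1 + 4*C2 = 5. Solving gives C1 = -3/26, C2 = 14/13.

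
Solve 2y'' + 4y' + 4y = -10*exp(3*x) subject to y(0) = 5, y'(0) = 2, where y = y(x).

Divide through by 2: y'' + 2y' + 2y = -5*exp(3*x).
Characteristic equation r² + 2r + 2 = 0 has discriminant (2)² - 4·(2) = -4 < 0, so r = -1 ± i.
Hence y_h = C1*cos(x)*exp(-x) + C2*exp(-x)*sin(x).
Try y_p = A*exp(3*x). Substituting into the equation and dividing by exp(3*x) gives A = -5/17, so y_p = -5*exp(3*x)/17.
General solution: y = -5*exp(3*x)/17 + C1*cos(x)*exp(-x) + C2*exp(-x)*sin(x).
Apply the initial conditions: y(0) = -5/17 + C1 = 5 and y'(0) = -15/17 + C2 - C1 = 2. Solving gives C1 = 90/17, C2 = 139/17.

y = -5*exp(3*x)/17 + 90*cos(x)*exp(-x)/17 + 139*exp(-x)*sin(x)/17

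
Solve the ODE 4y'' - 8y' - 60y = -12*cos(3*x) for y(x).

y = sin(3*x)/34 + 2*cos(3*x)/17 + C1*exp(-3*x) + C2*exp(5*x)

Divide through by 4: y'' - 2y' - 15y = -3*cos(3*x).
Characteristic equation r² - 2r - 15 = 0 factors as (r + 3)(r - 5) = 0, so r = -3, 5.
Hence y_h = C1*exp(-3*x) + C2*exp(5*x).
Try y_p = A*cos(3*x) + B*sin(3*x). Substituting and equating the coefficients of cos(3x) and sin(3x) gives A = 2/17, B = 1/34, so y_p = sin(3*x)/34 + 2*cos(3*x)/17.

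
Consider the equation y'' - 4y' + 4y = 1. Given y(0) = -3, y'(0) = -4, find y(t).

Characteristic equation r² - 4r + 4 = 0 has discriminant (-4)² - 4·(4) = 0, so r = 2 is a repeated root.
Hence y_h = (C1 + C2*t)*exp(2*t).
For the particular solution try y_p = A0. Substituting and matching coefficients of each power of t gives A0 = 1/4, so y_p = 1/4.
General solution: y = 1/4 + C1*exp(2*t) + C2*t*exp(2*t).
Apply the initial conditions: y(0) = 1/4 + C1 = -3 and y'(0) = C2 + 2*C1 = -4. Solving gives C1 = -13/4, C2 = 5/2.

y = 1/4 - 13*exp(2*t)/4 + 5*t*exp(2*t)/2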